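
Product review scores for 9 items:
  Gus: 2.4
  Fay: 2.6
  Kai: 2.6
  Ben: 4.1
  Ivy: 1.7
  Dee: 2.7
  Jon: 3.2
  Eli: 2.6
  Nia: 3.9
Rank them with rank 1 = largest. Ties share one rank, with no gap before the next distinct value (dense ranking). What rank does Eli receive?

5

Sorted (descending): 4.1, 3.9, 3.2, 2.7, 2.6, 2.6, 2.6, 2.4, 1.7
The 3 values of 2.6 share dense rank 5.
Remaining distinct values take the next consecutive integers.
Eli has value 2.6 → rank 5.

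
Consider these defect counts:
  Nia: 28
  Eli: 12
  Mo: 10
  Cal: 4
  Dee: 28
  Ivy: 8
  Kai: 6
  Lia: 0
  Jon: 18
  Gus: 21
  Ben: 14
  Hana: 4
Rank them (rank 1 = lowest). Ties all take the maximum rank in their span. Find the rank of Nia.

12

Sorted (ascending): 0, 4, 4, 6, 8, 10, 12, 14, 18, 21, 28, 28
The 2 values of 4 occupy positions 2–3 → each gets rank 3.
The 2 values of 28 occupy positions 11–12 → each gets rank 12.
Nia has value 28 → rank 12.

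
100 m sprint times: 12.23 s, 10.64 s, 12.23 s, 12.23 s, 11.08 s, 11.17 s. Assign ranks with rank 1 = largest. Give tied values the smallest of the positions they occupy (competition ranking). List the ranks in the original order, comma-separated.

1, 6, 1, 1, 5, 4

Sorted (descending): 12.23, 12.23, 12.23, 11.17, 11.08, 10.64
The 3 values of 12.23 occupy positions 1–3 → each gets rank 1.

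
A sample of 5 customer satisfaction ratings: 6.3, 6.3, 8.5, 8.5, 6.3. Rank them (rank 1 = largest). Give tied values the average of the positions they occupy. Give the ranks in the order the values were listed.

4, 4, 1.5, 1.5, 4

Sorted (descending): 8.5, 8.5, 6.3, 6.3, 6.3
The 2 values of 8.5 occupy positions 1–2 → average rank (1+2)/2 = 1.5.
The 3 values of 6.3 occupy positions 3–5 → average rank 4.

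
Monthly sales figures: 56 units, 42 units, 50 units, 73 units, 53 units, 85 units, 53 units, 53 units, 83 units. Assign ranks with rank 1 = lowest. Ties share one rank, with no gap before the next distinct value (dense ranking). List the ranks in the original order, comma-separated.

Sorted (ascending): 42, 50, 53, 53, 53, 56, 73, 83, 85
The 3 values of 53 share dense rank 3.
Remaining distinct values take the next consecutive integers.

4, 1, 2, 5, 3, 7, 3, 3, 6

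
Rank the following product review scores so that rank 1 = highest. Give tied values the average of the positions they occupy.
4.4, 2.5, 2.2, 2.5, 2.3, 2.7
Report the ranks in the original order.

1, 3.5, 6, 3.5, 5, 2

Sorted (descending): 4.4, 2.7, 2.5, 2.5, 2.3, 2.2
The 2 values of 2.5 occupy positions 3–4 → average rank (3+4)/2 = 3.5.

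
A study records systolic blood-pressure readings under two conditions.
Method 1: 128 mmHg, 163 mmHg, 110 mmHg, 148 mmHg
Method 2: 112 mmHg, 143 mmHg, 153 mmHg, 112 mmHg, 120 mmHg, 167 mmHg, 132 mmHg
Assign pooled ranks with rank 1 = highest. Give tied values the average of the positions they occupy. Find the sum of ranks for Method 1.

Sorted (descending): 167, 163, 153, 148, 143, 132, 128, 120, 112, 112, 110
The 2 values of 112 occupy positions 9–10 → average rank (9+10)/2 = 9.5.
Method 1 values → pooled ranks: 128→7, 163→2, 110→11, 148→4
Rank sum = 7 + 2 + 11 + 4 = 24

24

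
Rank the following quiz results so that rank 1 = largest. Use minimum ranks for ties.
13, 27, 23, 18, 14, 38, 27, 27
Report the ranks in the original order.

Sorted (descending): 38, 27, 27, 27, 23, 18, 14, 13
The 3 values of 27 occupy positions 2–4 → each gets rank 2.

8, 2, 5, 6, 7, 1, 2, 2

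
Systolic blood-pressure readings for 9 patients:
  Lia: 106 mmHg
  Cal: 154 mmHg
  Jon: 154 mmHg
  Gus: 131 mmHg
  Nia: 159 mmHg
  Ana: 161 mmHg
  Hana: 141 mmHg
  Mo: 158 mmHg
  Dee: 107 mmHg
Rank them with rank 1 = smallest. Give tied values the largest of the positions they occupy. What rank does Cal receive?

Sorted (ascending): 106, 107, 131, 141, 154, 154, 158, 159, 161
The 2 values of 154 occupy positions 5–6 → each gets rank 6.
Cal has value 154 mmHg → rank 6.

6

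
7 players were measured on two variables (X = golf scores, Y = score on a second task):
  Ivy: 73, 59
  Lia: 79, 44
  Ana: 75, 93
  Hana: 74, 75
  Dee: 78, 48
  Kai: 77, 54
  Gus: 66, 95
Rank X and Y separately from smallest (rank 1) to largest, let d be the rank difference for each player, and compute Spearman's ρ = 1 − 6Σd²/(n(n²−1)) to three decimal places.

Ranks of variable 1: 2, 7, 4, 3, 6, 5, 1
Ranks of variable 2: 4, 1, 6, 5, 2, 3, 7
d = r₁ − r₂: -2, 6, -2, -2, 4, 2, -6
d²: 4, 36, 4, 4, 16, 4, 36; Σd² = 104
ρ = 1 − 6·104/(7·48) = 1 − 624/336 = -0.857

-0.857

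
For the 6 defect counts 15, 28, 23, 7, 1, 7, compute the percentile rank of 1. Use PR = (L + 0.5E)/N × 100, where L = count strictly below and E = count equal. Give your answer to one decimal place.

8.3

N = 6.
Strictly below 1: 0. Equal to 1: 1.
PR = (0 + 0.5·1)/6 × 100 = 8.3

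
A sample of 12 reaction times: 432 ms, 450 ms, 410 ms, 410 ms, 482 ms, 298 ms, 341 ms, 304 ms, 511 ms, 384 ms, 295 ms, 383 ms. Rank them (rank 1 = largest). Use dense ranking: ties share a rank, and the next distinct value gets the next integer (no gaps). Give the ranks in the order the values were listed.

Sorted (descending): 511, 482, 450, 432, 410, 410, 384, 383, 341, 304, 298, 295
The 2 values of 410 share dense rank 5.
Remaining distinct values take the next consecutive integers.

4, 3, 5, 5, 2, 10, 8, 9, 1, 6, 11, 7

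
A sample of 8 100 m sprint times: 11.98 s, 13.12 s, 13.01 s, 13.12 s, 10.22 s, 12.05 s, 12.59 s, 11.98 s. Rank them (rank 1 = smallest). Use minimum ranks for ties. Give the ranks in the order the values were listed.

2, 7, 6, 7, 1, 4, 5, 2

Sorted (ascending): 10.22, 11.98, 11.98, 12.05, 12.59, 13.01, 13.12, 13.12
The 2 values of 11.98 occupy positions 2–3 → each gets rank 2.
The 2 values of 13.12 occupy positions 7–8 → each gets rank 7.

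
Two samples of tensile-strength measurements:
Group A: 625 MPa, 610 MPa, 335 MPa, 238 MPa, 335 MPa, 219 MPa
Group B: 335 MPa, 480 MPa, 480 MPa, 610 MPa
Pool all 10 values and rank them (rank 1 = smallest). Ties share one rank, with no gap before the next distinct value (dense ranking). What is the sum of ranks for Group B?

Sorted (ascending): 219, 238, 335, 335, 335, 480, 480, 610, 610, 625
The 3 values of 335 share dense rank 3.
The 2 values of 480 share dense rank 4.
The 2 values of 610 share dense rank 5.
Remaining distinct values take the next consecutive integers.
Group B values → pooled ranks: 335→3, 480→4, 480→4, 610→5
Rank sum = 3 + 4 + 4 + 5 = 16

16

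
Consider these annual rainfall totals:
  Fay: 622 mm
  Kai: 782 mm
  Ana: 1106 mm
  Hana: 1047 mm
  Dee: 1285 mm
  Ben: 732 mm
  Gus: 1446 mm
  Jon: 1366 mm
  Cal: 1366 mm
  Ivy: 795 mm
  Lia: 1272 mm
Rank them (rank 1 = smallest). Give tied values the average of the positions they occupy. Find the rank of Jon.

9.5

Sorted (ascending): 622, 732, 782, 795, 1047, 1106, 1272, 1285, 1366, 1366, 1446
The 2 values of 1366 occupy positions 9–10 → average rank (9+10)/2 = 9.5.
Jon has value 1366 mm → rank 9.5.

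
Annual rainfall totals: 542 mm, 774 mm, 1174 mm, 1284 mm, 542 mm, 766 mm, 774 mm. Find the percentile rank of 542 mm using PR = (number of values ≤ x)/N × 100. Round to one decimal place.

28.6

N = 7.
Strictly below 542: 0. Equal to 542: 2.
PR = 2/7 × 100 = 28.6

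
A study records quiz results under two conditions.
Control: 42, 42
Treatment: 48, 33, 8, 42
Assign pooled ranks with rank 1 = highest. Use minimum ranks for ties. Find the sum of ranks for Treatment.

14

Sorted (descending): 48, 42, 42, 42, 33, 8
The 3 values of 42 occupy positions 2–4 → each gets rank 2.
Treatment values → pooled ranks: 48→1, 33→5, 8→6, 42→2
Rank sum = 1 + 5 + 6 + 2 = 14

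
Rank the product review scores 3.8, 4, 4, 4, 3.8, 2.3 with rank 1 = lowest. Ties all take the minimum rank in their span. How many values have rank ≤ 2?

Sorted (ascending): 2.3, 3.8, 3.8, 4, 4, 4
The 2 values of 3.8 occupy positions 2–3 → each gets rank 2.
The 3 values of 4 occupy positions 4–6 → each gets rank 4.
Ranks ≤ 2: {1, 2, 2} → 3 values.

3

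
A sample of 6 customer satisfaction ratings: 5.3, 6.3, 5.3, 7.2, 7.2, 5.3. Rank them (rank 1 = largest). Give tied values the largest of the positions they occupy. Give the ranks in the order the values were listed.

6, 3, 6, 2, 2, 6

Sorted (descending): 7.2, 7.2, 6.3, 5.3, 5.3, 5.3
The 2 values of 7.2 occupy positions 1–2 → each gets rank 2.
The 3 values of 5.3 occupy positions 4–6 → each gets rank 6.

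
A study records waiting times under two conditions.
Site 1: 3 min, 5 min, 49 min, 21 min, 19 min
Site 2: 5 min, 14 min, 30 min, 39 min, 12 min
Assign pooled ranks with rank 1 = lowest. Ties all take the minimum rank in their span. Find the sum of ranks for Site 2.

Sorted (ascending): 3, 5, 5, 12, 14, 19, 21, 30, 39, 49
The 2 values of 5 occupy positions 2–3 → each gets rank 2.
Site 2 values → pooled ranks: 5→2, 14→5, 30→8, 39→9, 12→4
Rank sum = 2 + 5 + 8 + 9 + 4 = 28

28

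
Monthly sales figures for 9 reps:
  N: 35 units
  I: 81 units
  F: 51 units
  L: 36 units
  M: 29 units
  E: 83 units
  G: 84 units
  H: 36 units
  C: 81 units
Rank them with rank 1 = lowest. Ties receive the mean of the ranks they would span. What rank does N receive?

Sorted (ascending): 29, 35, 36, 36, 51, 81, 81, 83, 84
The 2 values of 36 occupy positions 3–4 → average rank (3+4)/2 = 3.5.
The 2 values of 81 occupy positions 6–7 → average rank (6+7)/2 = 6.5.
N has value 35 units → rank 2.

2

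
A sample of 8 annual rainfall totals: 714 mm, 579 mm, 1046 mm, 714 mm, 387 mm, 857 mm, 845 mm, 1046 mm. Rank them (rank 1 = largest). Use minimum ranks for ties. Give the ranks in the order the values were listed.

5, 7, 1, 5, 8, 3, 4, 1

Sorted (descending): 1046, 1046, 857, 845, 714, 714, 579, 387
The 2 values of 1046 occupy positions 1–2 → each gets rank 1.
The 2 values of 714 occupy positions 5–6 → each gets rank 5.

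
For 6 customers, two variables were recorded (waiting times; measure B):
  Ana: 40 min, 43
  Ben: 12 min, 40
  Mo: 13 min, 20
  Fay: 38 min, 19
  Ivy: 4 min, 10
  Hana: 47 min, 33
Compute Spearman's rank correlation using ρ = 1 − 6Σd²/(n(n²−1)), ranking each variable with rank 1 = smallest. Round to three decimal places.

Ranks of variable 1: 5, 2, 3, 4, 1, 6
Ranks of variable 2: 6, 5, 3, 2, 1, 4
d = r₁ − r₂: -1, -3, 0, 2, 0, 2
d²: 1, 9, 0, 4, 0, 4; Σd² = 18
ρ = 1 − 6·18/(6·35) = 1 − 108/210 = 0.486

0.486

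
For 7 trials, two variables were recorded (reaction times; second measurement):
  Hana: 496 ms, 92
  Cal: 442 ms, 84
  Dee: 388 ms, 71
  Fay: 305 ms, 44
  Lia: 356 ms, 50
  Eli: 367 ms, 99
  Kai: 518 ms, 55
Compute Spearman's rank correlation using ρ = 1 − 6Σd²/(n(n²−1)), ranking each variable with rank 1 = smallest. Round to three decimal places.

0.429

Ranks of variable 1: 6, 5, 4, 1, 2, 3, 7
Ranks of variable 2: 6, 5, 4, 1, 2, 7, 3
d = r₁ − r₂: 0, 0, 0, 0, 0, -4, 4
d²: 0, 0, 0, 0, 0, 16, 16; Σd² = 32
ρ = 1 − 6·32/(7·48) = 1 − 192/336 = 0.429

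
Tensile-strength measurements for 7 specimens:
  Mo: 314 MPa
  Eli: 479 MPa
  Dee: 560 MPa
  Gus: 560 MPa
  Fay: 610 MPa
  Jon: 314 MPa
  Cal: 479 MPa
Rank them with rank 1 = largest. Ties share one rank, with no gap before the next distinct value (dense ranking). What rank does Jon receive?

4

Sorted (descending): 610, 560, 560, 479, 479, 314, 314
The 2 values of 560 share dense rank 2.
The 2 values of 479 share dense rank 3.
The 2 values of 314 share dense rank 4.
Remaining distinct values take the next consecutive integers.
Jon has value 314 MPa → rank 4.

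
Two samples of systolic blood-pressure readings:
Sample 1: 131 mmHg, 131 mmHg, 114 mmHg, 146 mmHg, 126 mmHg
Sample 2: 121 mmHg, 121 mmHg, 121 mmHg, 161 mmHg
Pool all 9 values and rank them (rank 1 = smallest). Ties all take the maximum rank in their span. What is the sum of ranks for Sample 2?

21

Sorted (ascending): 114, 121, 121, 121, 126, 131, 131, 146, 161
The 3 values of 121 occupy positions 2–4 → each gets rank 4.
The 2 values of 131 occupy positions 6–7 → each gets rank 7.
Sample 2 values → pooled ranks: 121→4, 121→4, 121→4, 161→9
Rank sum = 4 + 4 + 4 + 9 = 21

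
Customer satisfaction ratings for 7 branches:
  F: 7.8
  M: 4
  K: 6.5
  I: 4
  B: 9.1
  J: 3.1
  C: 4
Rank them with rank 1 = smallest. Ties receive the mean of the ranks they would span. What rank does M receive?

3

Sorted (ascending): 3.1, 4, 4, 4, 6.5, 7.8, 9.1
The 3 values of 4 occupy positions 2–4 → average rank 3.
M has value 4 → rank 3.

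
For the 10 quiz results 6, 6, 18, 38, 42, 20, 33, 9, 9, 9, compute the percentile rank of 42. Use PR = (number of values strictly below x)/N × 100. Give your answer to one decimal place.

N = 10.
Strictly below 42: 9. Equal to 42: 1.
PR = 9/10 × 100 = 90.0

90.0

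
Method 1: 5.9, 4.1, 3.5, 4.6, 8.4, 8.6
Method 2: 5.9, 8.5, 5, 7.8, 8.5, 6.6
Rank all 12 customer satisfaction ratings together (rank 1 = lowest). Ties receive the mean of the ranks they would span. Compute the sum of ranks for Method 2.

45.5

Sorted (ascending): 3.5, 4.1, 4.6, 5, 5.9, 5.9, 6.6, 7.8, 8.4, 8.5, 8.5, 8.6
The 2 values of 5.9 occupy positions 5–6 → average rank (5+6)/2 = 5.5.
The 2 values of 8.5 occupy positions 10–11 → average rank (10+11)/2 = 10.5.
Method 2 values → pooled ranks: 5.9→5.5, 8.5→10.5, 5→4, 7.8→8, 8.5→10.5, 6.6→7
Rank sum = 5.5 + 10.5 + 4 + 8 + 10.5 + 7 = 45.5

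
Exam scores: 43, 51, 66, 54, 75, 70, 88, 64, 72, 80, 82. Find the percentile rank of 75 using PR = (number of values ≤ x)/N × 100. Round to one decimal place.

72.7

N = 11.
Strictly below 75: 7. Equal to 75: 1.
PR = 8/11 × 100 = 72.7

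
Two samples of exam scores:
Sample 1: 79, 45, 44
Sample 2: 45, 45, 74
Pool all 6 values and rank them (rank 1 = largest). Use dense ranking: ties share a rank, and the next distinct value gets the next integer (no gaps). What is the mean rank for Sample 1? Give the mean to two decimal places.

2.67

Sorted (descending): 79, 74, 45, 45, 45, 44
The 3 values of 45 share dense rank 3.
Remaining distinct values take the next consecutive integers.
Sample 1 values → pooled ranks: 79→1, 45→3, 44→4
Mean rank = (1 + 3 + 4) / 3 = 2.67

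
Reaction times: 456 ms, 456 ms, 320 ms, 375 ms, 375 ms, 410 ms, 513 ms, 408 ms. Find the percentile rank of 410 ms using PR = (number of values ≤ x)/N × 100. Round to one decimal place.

62.5

N = 8.
Strictly below 410: 4. Equal to 410: 1.
PR = 5/8 × 100 = 62.5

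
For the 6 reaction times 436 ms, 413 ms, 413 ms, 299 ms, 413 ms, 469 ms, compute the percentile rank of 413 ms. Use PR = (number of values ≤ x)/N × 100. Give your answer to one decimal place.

N = 6.
Strictly below 413: 1. Equal to 413: 3.
PR = 4/6 × 100 = 66.7

66.7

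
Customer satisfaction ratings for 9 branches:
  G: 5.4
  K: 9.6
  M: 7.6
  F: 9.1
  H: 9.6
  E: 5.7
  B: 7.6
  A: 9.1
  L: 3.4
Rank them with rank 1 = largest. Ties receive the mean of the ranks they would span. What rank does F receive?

3.5

Sorted (descending): 9.6, 9.6, 9.1, 9.1, 7.6, 7.6, 5.7, 5.4, 3.4
The 2 values of 9.6 occupy positions 1–2 → average rank (1+2)/2 = 1.5.
The 2 values of 9.1 occupy positions 3–4 → average rank (3+4)/2 = 3.5.
The 2 values of 7.6 occupy positions 5–6 → average rank (5+6)/2 = 5.5.
F has value 9.1 → rank 3.5.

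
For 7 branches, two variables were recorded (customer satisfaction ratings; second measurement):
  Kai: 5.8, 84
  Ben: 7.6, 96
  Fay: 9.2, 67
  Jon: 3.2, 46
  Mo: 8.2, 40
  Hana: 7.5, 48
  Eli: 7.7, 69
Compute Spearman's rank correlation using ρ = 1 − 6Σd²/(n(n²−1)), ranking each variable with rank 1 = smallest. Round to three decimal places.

-0.071

Ranks of variable 1: 2, 4, 7, 1, 6, 3, 5
Ranks of variable 2: 6, 7, 4, 2, 1, 3, 5
d = r₁ − r₂: -4, -3, 3, -1, 5, 0, 0
d²: 16, 9, 9, 1, 25, 0, 0; Σd² = 60
ρ = 1 − 6·60/(7·48) = 1 − 360/336 = -0.071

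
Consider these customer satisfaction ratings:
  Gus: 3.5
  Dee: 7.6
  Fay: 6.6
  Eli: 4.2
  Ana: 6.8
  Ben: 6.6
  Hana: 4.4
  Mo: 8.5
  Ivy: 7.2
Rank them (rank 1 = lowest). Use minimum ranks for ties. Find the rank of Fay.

Sorted (ascending): 3.5, 4.2, 4.4, 6.6, 6.6, 6.8, 7.2, 7.6, 8.5
The 2 values of 6.6 occupy positions 4–5 → each gets rank 4.
Fay has value 6.6 → rank 4.

4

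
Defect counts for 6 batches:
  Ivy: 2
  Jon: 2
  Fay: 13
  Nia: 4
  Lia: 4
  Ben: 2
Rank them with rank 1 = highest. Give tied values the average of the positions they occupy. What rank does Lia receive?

2.5

Sorted (descending): 13, 4, 4, 2, 2, 2
The 2 values of 4 occupy positions 2–3 → average rank (2+3)/2 = 2.5.
The 3 values of 2 occupy positions 4–6 → average rank 5.
Lia has value 4 → rank 2.5.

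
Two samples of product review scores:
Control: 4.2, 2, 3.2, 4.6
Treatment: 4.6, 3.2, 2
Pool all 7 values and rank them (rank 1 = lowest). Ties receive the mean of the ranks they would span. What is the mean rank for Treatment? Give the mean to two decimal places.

Sorted (ascending): 2, 2, 3.2, 3.2, 4.2, 4.6, 4.6
The 2 values of 2 occupy positions 1–2 → average rank (1+2)/2 = 1.5.
The 2 values of 3.2 occupy positions 3–4 → average rank (3+4)/2 = 3.5.
The 2 values of 4.6 occupy positions 6–7 → average rank (6+7)/2 = 6.5.
Treatment values → pooled ranks: 4.6→6.5, 3.2→3.5, 2→1.5
Mean rank = (6.5 + 3.5 + 1.5) / 3 = 3.83

3.83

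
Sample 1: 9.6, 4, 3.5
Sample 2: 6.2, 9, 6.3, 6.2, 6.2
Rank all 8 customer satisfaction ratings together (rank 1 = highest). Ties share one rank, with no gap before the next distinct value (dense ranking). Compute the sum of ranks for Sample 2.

17

Sorted (descending): 9.6, 9, 6.3, 6.2, 6.2, 6.2, 4, 3.5
The 3 values of 6.2 share dense rank 4.
Remaining distinct values take the next consecutive integers.
Sample 2 values → pooled ranks: 6.2→4, 9→2, 6.3→3, 6.2→4, 6.2→4
Rank sum = 4 + 2 + 3 + 4 + 4 = 17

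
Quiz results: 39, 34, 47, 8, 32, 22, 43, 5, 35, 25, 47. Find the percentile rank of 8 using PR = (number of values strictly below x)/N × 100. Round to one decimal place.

9.1

N = 11.
Strictly below 8: 1. Equal to 8: 1.
PR = 1/11 × 100 = 9.1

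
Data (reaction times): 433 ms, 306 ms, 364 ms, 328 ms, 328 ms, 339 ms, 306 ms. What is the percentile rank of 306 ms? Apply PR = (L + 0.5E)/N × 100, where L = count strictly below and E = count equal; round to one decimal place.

N = 7.
Strictly below 306: 0. Equal to 306: 2.
PR = (0 + 0.5·2)/7 × 100 = 14.3

14.3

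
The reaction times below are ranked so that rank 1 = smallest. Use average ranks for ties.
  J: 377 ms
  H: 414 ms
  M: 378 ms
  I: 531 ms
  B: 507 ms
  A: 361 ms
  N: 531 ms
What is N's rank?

6.5

Sorted (ascending): 361, 377, 378, 414, 507, 531, 531
The 2 values of 531 occupy positions 6–7 → average rank (6+7)/2 = 6.5.
N has value 531 ms → rank 6.5.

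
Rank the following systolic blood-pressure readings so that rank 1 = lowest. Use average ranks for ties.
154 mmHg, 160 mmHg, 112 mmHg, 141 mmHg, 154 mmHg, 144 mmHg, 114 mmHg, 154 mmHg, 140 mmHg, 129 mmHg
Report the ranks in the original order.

8, 10, 1, 5, 8, 6, 2, 8, 4, 3

Sorted (ascending): 112, 114, 129, 140, 141, 144, 154, 154, 154, 160
The 3 values of 154 occupy positions 7–9 → average rank 8.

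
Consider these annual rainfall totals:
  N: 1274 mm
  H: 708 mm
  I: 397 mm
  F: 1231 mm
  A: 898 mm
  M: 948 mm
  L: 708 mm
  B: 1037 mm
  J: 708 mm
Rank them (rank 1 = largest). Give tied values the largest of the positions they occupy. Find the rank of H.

Sorted (descending): 1274, 1231, 1037, 948, 898, 708, 708, 708, 397
The 3 values of 708 occupy positions 6–8 → each gets rank 8.
H has value 708 mm → rank 8.

8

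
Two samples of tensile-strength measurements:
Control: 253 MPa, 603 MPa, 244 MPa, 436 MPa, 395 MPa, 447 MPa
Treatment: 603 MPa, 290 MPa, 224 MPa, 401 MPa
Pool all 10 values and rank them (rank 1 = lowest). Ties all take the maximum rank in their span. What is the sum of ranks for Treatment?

Sorted (ascending): 224, 244, 253, 290, 395, 401, 436, 447, 603, 603
The 2 values of 603 occupy positions 9–10 → each gets rank 10.
Treatment values → pooled ranks: 603→10, 290→4, 224→1, 401→6
Rank sum = 10 + 4 + 1 + 6 = 21

21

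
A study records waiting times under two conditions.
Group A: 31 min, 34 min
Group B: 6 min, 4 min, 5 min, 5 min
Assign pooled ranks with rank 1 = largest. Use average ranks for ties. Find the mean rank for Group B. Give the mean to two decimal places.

Sorted (descending): 34, 31, 6, 5, 5, 4
The 2 values of 5 occupy positions 4–5 → average rank (4+5)/2 = 4.5.
Group B values → pooled ranks: 6→3, 4→6, 5→4.5, 5→4.5
Mean rank = (3 + 6 + 4.5 + 4.5) / 4 = 4.50

4.50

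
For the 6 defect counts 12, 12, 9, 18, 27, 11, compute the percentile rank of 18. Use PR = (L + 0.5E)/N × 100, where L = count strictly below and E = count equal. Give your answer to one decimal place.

75.0

N = 6.
Strictly below 18: 4. Equal to 18: 1.
PR = (4 + 0.5·1)/6 × 100 = 75.0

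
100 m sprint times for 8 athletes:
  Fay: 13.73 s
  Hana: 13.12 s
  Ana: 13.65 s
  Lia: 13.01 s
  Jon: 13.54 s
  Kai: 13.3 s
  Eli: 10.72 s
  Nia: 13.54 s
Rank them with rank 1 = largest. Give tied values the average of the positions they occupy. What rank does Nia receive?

3.5

Sorted (descending): 13.73, 13.65, 13.54, 13.54, 13.3, 13.12, 13.01, 10.72
The 2 values of 13.54 occupy positions 3–4 → average rank (3+4)/2 = 3.5.
Nia has value 13.54 s → rank 3.5.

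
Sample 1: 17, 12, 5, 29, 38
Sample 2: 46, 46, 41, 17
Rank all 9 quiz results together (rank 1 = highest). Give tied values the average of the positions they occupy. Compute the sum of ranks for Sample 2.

Sorted (descending): 46, 46, 41, 38, 29, 17, 17, 12, 5
The 2 values of 46 occupy positions 1–2 → average rank (1+2)/2 = 1.5.
The 2 values of 17 occupy positions 6–7 → average rank (6+7)/2 = 6.5.
Sample 2 values → pooled ranks: 46→1.5, 46→1.5, 41→3, 17→6.5
Rank sum = 1.5 + 1.5 + 3 + 6.5 = 12.5

12.5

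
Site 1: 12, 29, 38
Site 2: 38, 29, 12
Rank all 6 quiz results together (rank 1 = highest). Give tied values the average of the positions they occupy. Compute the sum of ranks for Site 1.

10.5

Sorted (descending): 38, 38, 29, 29, 12, 12
The 2 values of 38 occupy positions 1–2 → average rank (1+2)/2 = 1.5.
The 2 values of 29 occupy positions 3–4 → average rank (3+4)/2 = 3.5.
The 2 values of 12 occupy positions 5–6 → average rank (5+6)/2 = 5.5.
Site 1 values → pooled ranks: 12→5.5, 29→3.5, 38→1.5
Rank sum = 5.5 + 3.5 + 1.5 = 10.5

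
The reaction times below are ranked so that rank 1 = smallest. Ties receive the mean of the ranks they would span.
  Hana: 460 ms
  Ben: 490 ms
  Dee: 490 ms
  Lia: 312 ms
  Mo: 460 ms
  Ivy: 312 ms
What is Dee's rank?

5.5

Sorted (ascending): 312, 312, 460, 460, 490, 490
The 2 values of 312 occupy positions 1–2 → average rank (1+2)/2 = 1.5.
The 2 values of 460 occupy positions 3–4 → average rank (3+4)/2 = 3.5.
The 2 values of 490 occupy positions 5–6 → average rank (5+6)/2 = 5.5.
Dee has value 490 ms → rank 5.5.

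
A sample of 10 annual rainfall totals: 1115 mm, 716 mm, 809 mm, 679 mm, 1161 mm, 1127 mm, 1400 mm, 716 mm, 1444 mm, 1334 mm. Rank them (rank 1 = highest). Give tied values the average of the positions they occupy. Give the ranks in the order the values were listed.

6, 8.5, 7, 10, 4, 5, 2, 8.5, 1, 3

Sorted (descending): 1444, 1400, 1334, 1161, 1127, 1115, 809, 716, 716, 679
The 2 values of 716 occupy positions 8–9 → average rank (8+9)/2 = 8.5.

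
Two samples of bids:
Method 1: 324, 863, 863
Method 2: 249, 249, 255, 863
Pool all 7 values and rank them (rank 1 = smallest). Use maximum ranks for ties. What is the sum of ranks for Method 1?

Sorted (ascending): 249, 249, 255, 324, 863, 863, 863
The 2 values of 249 occupy positions 1–2 → each gets rank 2.
The 3 values of 863 occupy positions 5–7 → each gets rank 7.
Method 1 values → pooled ranks: 324→4, 863→7, 863→7
Rank sum = 4 + 7 + 7 = 18

18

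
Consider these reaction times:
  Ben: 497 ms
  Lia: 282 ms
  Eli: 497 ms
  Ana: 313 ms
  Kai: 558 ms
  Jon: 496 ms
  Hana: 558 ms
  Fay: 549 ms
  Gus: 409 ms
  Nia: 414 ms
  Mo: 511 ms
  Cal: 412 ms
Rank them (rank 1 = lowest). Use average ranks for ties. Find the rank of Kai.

Sorted (ascending): 282, 313, 409, 412, 414, 496, 497, 497, 511, 549, 558, 558
The 2 values of 497 occupy positions 7–8 → average rank (7+8)/2 = 7.5.
The 2 values of 558 occupy positions 11–12 → average rank (11+12)/2 = 11.5.
Kai has value 558 ms → rank 11.5.

11.5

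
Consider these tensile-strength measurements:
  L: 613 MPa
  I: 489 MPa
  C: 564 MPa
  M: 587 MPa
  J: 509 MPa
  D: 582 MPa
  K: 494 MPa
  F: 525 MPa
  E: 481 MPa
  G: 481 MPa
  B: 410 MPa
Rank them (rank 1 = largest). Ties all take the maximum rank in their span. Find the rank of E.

10

Sorted (descending): 613, 587, 582, 564, 525, 509, 494, 489, 481, 481, 410
The 2 values of 481 occupy positions 9–10 → each gets rank 10.
E has value 481 MPa → rank 10.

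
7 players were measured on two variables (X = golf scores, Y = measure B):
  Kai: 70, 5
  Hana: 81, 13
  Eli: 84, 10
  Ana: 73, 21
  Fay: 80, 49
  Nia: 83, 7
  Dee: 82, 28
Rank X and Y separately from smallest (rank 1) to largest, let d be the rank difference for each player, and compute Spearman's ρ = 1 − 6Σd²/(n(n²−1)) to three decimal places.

Ranks of variable 1: 1, 4, 7, 2, 3, 6, 5
Ranks of variable 2: 1, 4, 3, 5, 7, 2, 6
d = r₁ − r₂: 0, 0, 4, -3, -4, 4, -1
d²: 0, 0, 16, 9, 16, 16, 1; Σd² = 58
ρ = 1 − 6·58/(7·48) = 1 − 348/336 = -0.036

-0.036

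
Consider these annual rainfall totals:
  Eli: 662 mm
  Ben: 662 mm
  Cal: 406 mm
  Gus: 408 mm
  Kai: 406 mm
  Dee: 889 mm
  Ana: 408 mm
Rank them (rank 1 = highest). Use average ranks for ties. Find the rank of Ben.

2.5

Sorted (descending): 889, 662, 662, 408, 408, 406, 406
The 2 values of 662 occupy positions 2–3 → average rank (2+3)/2 = 2.5.
The 2 values of 408 occupy positions 4–5 → average rank (4+5)/2 = 4.5.
The 2 values of 406 occupy positions 6–7 → average rank (6+7)/2 = 6.5.
Ben has value 662 mm → rank 2.5.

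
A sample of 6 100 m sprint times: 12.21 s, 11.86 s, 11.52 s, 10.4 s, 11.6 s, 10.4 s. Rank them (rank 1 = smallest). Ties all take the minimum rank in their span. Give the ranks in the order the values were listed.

Sorted (ascending): 10.4, 10.4, 11.52, 11.6, 11.86, 12.21
The 2 values of 10.4 occupy positions 1–2 → each gets rank 1.

6, 5, 3, 1, 4, 1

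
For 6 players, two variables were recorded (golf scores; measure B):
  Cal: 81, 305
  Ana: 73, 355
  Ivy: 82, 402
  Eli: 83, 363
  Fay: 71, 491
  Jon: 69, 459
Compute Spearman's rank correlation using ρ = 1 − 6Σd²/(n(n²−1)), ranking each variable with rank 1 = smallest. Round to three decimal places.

Ranks of variable 1: 4, 3, 5, 6, 2, 1
Ranks of variable 2: 1, 2, 4, 3, 6, 5
d = r₁ − r₂: 3, 1, 1, 3, -4, -4
d²: 9, 1, 1, 9, 16, 16; Σd² = 52
ρ = 1 − 6·52/(6·35) = 1 − 312/210 = -0.486

-0.486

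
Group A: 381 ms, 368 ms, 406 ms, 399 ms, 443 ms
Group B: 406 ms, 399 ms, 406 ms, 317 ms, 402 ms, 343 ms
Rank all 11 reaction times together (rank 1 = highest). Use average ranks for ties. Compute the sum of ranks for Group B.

Sorted (descending): 443, 406, 406, 406, 402, 399, 399, 381, 368, 343, 317
The 3 values of 406 occupy positions 2–4 → average rank 3.
The 2 values of 399 occupy positions 6–7 → average rank (6+7)/2 = 6.5.
Group B values → pooled ranks: 406→3, 399→6.5, 406→3, 317→11, 402→5, 343→10
Rank sum = 3 + 6.5 + 3 + 11 + 5 + 10 = 38.5

38.5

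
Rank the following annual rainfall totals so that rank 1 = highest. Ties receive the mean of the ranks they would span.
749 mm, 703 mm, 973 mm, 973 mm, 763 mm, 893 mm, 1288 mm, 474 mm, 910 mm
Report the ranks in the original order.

Sorted (descending): 1288, 973, 973, 910, 893, 763, 749, 703, 474
The 2 values of 973 occupy positions 2–3 → average rank (2+3)/2 = 2.5.

7, 8, 2.5, 2.5, 6, 5, 1, 9, 4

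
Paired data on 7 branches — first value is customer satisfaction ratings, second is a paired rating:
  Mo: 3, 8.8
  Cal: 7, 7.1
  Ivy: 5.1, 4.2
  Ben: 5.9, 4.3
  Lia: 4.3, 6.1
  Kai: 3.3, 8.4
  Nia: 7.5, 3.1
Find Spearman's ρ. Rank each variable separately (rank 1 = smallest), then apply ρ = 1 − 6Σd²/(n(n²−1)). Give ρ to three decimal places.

Ranks of variable 1: 1, 6, 4, 5, 3, 2, 7
Ranks of variable 2: 7, 5, 2, 3, 4, 6, 1
d = r₁ − r₂: -6, 1, 2, 2, -1, -4, 6
d²: 36, 1, 4, 4, 1, 16, 36; Σd² = 98
ρ = 1 − 6·98/(7·48) = 1 − 588/336 = -0.750

-0.750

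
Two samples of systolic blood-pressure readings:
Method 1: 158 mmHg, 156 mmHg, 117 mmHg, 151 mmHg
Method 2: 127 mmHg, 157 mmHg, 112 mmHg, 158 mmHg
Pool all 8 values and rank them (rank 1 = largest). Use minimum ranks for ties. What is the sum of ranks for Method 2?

Sorted (descending): 158, 158, 157, 156, 151, 127, 117, 112
The 2 values of 158 occupy positions 1–2 → each gets rank 1.
Method 2 values → pooled ranks: 127→6, 157→3, 112→8, 158→1
Rank sum = 6 + 3 + 8 + 1 = 18

18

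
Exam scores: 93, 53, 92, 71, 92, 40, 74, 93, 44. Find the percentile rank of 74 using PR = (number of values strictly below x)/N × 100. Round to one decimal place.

N = 9.
Strictly below 74: 4. Equal to 74: 1.
PR = 4/9 × 100 = 44.4

44.4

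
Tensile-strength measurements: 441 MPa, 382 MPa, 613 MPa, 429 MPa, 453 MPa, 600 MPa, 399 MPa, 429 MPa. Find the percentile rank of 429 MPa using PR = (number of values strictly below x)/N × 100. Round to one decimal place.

N = 8.
Strictly below 429: 2. Equal to 429: 2.
PR = 2/8 × 100 = 25.0

25.0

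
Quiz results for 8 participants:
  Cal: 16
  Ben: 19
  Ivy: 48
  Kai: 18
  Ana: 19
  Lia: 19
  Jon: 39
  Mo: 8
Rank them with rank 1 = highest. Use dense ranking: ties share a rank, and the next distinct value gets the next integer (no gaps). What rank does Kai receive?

4

Sorted (descending): 48, 39, 19, 19, 19, 18, 16, 8
The 3 values of 19 share dense rank 3.
Remaining distinct values take the next consecutive integers.
Kai has value 18 → rank 4.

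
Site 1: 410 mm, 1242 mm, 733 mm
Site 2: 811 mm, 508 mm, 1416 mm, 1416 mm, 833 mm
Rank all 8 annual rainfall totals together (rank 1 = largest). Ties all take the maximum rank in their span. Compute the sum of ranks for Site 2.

Sorted (descending): 1416, 1416, 1242, 833, 811, 733, 508, 410
The 2 values of 1416 occupy positions 1–2 → each gets rank 2.
Site 2 values → pooled ranks: 811→5, 508→7, 1416→2, 1416→2, 833→4
Rank sum = 5 + 7 + 2 + 2 + 4 = 20

20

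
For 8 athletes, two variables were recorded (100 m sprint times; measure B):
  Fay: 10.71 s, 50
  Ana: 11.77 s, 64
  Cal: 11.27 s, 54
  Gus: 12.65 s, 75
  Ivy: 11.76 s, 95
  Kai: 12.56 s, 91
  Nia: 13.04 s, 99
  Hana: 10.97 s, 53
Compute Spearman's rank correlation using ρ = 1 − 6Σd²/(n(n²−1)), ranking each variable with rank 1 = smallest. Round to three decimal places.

Ranks of variable 1: 1, 5, 3, 7, 4, 6, 8, 2
Ranks of variable 2: 1, 4, 3, 5, 7, 6, 8, 2
d = r₁ − r₂: 0, 1, 0, 2, -3, 0, 0, 0
d²: 0, 1, 0, 4, 9, 0, 0, 0; Σd² = 14
ρ = 1 − 6·14/(8·63) = 1 − 84/504 = 0.833

0.833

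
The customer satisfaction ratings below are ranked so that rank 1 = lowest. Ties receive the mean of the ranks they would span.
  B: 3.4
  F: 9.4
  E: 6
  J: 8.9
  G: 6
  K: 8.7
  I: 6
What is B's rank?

Sorted (ascending): 3.4, 6, 6, 6, 8.7, 8.9, 9.4
The 3 values of 6 occupy positions 2–4 → average rank 3.
B has value 3.4 → rank 1.

1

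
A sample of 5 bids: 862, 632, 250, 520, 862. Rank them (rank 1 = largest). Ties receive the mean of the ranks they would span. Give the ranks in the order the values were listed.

Sorted (descending): 862, 862, 632, 520, 250
The 2 values of 862 occupy positions 1–2 → average rank (1+2)/2 = 1.5.

1.5, 3, 5, 4, 1.5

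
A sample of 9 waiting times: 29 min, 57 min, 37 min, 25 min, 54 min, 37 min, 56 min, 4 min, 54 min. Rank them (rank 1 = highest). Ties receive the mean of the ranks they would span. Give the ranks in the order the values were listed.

7, 1, 5.5, 8, 3.5, 5.5, 2, 9, 3.5

Sorted (descending): 57, 56, 54, 54, 37, 37, 29, 25, 4
The 2 values of 54 occupy positions 3–4 → average rank (3+4)/2 = 3.5.
The 2 values of 37 occupy positions 5–6 → average rank (5+6)/2 = 5.5.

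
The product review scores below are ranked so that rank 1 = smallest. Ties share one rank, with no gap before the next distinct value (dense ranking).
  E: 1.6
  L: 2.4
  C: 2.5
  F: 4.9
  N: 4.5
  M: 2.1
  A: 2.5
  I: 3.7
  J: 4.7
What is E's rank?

Sorted (ascending): 1.6, 2.1, 2.4, 2.5, 2.5, 3.7, 4.5, 4.7, 4.9
The 2 values of 2.5 share dense rank 4.
Remaining distinct values take the next consecutive integers.
E has value 1.6 → rank 1.

1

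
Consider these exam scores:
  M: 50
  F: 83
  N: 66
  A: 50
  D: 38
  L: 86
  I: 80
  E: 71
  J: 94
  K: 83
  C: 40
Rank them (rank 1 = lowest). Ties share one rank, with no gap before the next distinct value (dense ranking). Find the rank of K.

Sorted (ascending): 38, 40, 50, 50, 66, 71, 80, 83, 83, 86, 94
The 2 values of 50 share dense rank 3.
The 2 values of 83 share dense rank 7.
Remaining distinct values take the next consecutive integers.
K has value 83 → rank 7.

7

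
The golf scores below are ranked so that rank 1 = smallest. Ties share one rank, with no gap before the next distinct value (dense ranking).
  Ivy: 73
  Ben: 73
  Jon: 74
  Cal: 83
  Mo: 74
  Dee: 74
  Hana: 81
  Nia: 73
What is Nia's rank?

1

Sorted (ascending): 73, 73, 73, 74, 74, 74, 81, 83
The 3 values of 73 share dense rank 1.
The 3 values of 74 share dense rank 2.
Remaining distinct values take the next consecutive integers.
Nia has value 73 → rank 1.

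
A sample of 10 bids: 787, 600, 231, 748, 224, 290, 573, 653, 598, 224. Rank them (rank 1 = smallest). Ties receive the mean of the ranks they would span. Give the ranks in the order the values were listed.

Sorted (ascending): 224, 224, 231, 290, 573, 598, 600, 653, 748, 787
The 2 values of 224 occupy positions 1–2 → average rank (1+2)/2 = 1.5.

10, 7, 3, 9, 1.5, 4, 5, 8, 6, 1.5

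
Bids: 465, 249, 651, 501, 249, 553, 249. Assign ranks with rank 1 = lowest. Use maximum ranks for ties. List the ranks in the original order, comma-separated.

4, 3, 7, 5, 3, 6, 3

Sorted (ascending): 249, 249, 249, 465, 501, 553, 651
The 3 values of 249 occupy positions 1–3 → each gets rank 3.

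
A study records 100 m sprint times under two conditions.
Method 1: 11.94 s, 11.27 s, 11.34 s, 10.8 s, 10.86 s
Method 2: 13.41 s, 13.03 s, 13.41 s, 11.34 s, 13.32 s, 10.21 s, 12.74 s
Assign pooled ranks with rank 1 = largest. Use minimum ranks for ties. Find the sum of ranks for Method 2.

33

Sorted (descending): 13.41, 13.41, 13.32, 13.03, 12.74, 11.94, 11.34, 11.34, 11.27, 10.86, 10.8, 10.21
The 2 values of 13.41 occupy positions 1–2 → each gets rank 1.
The 2 values of 11.34 occupy positions 7–8 → each gets rank 7.
Method 2 values → pooled ranks: 13.41→1, 13.03→4, 13.41→1, 11.34→7, 13.32→3, 10.21→12, 12.74→5
Rank sum = 1 + 4 + 1 + 7 + 3 + 12 + 5 = 33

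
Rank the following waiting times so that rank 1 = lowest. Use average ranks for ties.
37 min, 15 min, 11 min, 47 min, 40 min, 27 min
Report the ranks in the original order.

Sorted (ascending): 11, 15, 27, 37, 40, 47
No ties — each value takes its position as its rank.

4, 2, 1, 6, 5, 3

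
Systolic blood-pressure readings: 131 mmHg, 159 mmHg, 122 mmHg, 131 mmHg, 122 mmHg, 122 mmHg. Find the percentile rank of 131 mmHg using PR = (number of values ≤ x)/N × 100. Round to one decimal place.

83.3

N = 6.
Strictly below 131: 3. Equal to 131: 2.
PR = 5/6 × 100 = 83.3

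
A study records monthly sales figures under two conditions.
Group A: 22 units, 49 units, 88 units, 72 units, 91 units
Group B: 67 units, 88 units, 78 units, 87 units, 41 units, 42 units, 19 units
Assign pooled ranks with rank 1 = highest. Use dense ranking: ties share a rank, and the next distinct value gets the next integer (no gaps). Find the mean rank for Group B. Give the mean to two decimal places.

Sorted (descending): 91, 88, 88, 87, 78, 72, 67, 49, 42, 41, 22, 19
The 2 values of 88 share dense rank 2.
Remaining distinct values take the next consecutive integers.
Group B values → pooled ranks: 67→6, 88→2, 78→4, 87→3, 41→9, 42→8, 19→11
Mean rank = (6 + 2 + 4 + 3 + 9 + 8 + 11) / 7 = 6.14

6.14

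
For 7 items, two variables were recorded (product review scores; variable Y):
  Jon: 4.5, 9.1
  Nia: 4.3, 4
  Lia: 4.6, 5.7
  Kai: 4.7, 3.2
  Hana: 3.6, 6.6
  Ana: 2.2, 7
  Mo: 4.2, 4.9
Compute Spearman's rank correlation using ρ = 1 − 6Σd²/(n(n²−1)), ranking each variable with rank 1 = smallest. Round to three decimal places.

Ranks of variable 1: 5, 4, 6, 7, 2, 1, 3
Ranks of variable 2: 7, 2, 4, 1, 5, 6, 3
d = r₁ − r₂: -2, 2, 2, 6, -3, -5, 0
d²: 4, 4, 4, 36, 9, 25, 0; Σd² = 82
ρ = 1 − 6·82/(7·48) = 1 − 492/336 = -0.464

-0.464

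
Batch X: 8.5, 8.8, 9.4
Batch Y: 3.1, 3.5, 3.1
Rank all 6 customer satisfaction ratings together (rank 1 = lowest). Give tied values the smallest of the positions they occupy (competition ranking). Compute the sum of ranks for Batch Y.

Sorted (ascending): 3.1, 3.1, 3.5, 8.5, 8.8, 9.4
The 2 values of 3.1 occupy positions 1–2 → each gets rank 1.
Batch Y values → pooled ranks: 3.1→1, 3.5→3, 3.1→1
Rank sum = 1 + 3 + 1 = 5

5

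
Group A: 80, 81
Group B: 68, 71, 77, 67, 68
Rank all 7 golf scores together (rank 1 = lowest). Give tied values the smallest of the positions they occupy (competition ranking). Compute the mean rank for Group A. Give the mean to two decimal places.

6.50

Sorted (ascending): 67, 68, 68, 71, 77, 80, 81
The 2 values of 68 occupy positions 2–3 → each gets rank 2.
Group A values → pooled ranks: 80→6, 81→7
Mean rank = (6 + 7) / 2 = 6.50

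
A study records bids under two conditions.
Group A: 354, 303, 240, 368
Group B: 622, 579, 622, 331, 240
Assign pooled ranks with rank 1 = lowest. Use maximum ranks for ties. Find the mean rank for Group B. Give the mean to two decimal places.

Sorted (ascending): 240, 240, 303, 331, 354, 368, 579, 622, 622
The 2 values of 240 occupy positions 1–2 → each gets rank 2.
The 2 values of 622 occupy positions 8–9 → each gets rank 9.
Group B values → pooled ranks: 622→9, 579→7, 622→9, 331→4, 240→2
Mean rank = (9 + 7 + 9 + 4 + 2) / 5 = 6.20

6.20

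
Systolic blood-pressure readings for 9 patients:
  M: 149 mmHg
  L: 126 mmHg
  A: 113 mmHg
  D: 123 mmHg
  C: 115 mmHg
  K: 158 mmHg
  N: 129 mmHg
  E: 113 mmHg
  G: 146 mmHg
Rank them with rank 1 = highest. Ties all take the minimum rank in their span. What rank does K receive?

1

Sorted (descending): 158, 149, 146, 129, 126, 123, 115, 113, 113
The 2 values of 113 occupy positions 8–9 → each gets rank 8.
K has value 158 mmHg → rank 1.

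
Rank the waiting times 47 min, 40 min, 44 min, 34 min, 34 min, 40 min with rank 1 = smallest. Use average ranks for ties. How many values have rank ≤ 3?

2

Sorted (ascending): 34, 34, 40, 40, 44, 47
The 2 values of 34 occupy positions 1–2 → average rank (1+2)/2 = 1.5.
The 2 values of 40 occupy positions 3–4 → average rank (3+4)/2 = 3.5.
Ranks ≤ 3: {1.5, 1.5} → 2 values.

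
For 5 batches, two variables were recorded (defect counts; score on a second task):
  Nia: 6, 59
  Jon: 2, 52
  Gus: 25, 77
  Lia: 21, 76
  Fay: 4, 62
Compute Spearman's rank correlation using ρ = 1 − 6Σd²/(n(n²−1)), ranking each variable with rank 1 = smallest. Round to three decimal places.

Ranks of variable 1: 3, 1, 5, 4, 2
Ranks of variable 2: 2, 1, 5, 4, 3
d = r₁ − r₂: 1, 0, 0, 0, -1
d²: 1, 0, 0, 0, 1; Σd² = 2
ρ = 1 − 6·2/(5·24) = 1 − 12/120 = 0.900

0.900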